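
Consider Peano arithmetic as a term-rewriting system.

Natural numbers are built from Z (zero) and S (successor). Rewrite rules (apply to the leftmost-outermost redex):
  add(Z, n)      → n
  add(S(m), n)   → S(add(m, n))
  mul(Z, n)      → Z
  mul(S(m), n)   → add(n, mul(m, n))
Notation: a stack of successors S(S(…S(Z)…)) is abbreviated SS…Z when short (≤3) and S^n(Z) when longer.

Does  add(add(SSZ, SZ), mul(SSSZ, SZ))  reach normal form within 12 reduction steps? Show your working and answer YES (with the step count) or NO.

Answer: NO — after 12 steps the term is S(S(S(S(S(add(Z, mul(SZ, SZ))))))), not yet normal

Working:
  start: add(add(SSZ, SZ), mul(SSSZ, SZ))
  →1  add(S(add(SZ, SZ)), mul(SSSZ, SZ))
  →2  S(add(add(SZ, SZ), mul(SSSZ, SZ)))
  →3  S(add(S(add(Z, SZ)), mul(SSSZ, SZ)))
  →4  S(S(add(add(Z, SZ), mul(SSSZ, SZ))))
  →5  S(S(add(SZ, mul(SSSZ, SZ))))
  →6  S(S(S(add(Z, mul(SSSZ, SZ)))))
  →7  S(S(S(mul(SSSZ, SZ))))
  →8  S(S(S(add(SZ, mul(SSZ, SZ)))))
  →9  S(S(S(S(add(Z, mul(SSZ, SZ))))))
  →10  S(S(S(S(mul(SSZ, SZ)))))
  →11  S(S(S(S(add(SZ, mul(SZ, SZ))))))
  →12  S(S(S(S(S(add(Z, mul(SZ, SZ)))))))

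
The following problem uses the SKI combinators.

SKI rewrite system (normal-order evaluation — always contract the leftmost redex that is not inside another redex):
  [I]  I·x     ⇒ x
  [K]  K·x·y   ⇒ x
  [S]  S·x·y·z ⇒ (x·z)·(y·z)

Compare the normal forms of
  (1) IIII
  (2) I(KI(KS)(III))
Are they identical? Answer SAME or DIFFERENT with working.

Term A:
  start: IIII
  [1] III
  [2] II
  [3] I

Term B:
  start: I(KI(KS)(III))
  [1] KI(KS)(III)
  [2] I(III)
  [3] III
  [4] II
  [5] I

Answer: SAME — A ⇓ I, B ⇓ I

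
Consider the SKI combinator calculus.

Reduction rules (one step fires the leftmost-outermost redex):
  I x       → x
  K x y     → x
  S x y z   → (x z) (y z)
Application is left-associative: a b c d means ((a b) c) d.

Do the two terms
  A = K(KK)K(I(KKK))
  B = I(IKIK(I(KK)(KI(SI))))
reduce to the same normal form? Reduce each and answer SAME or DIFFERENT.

Term A:
  start: K(KK)K(I(KKK))
  →1  KK(I(KKK))
  →2  K

Term B:
  start: I(IKIK(I(KK)(KI(SI))))
  →1  IKIK(I(KK)(KI(SI)))
  →2  KIK(I(KK)(KI(SI)))
  →3  I(I(KK)(KI(SI)))
  →4  I(KK)(KI(SI))
  →5  KK(KI(SI))
  →6  K

Answer: SAME — A ⇓ K, B ⇓ K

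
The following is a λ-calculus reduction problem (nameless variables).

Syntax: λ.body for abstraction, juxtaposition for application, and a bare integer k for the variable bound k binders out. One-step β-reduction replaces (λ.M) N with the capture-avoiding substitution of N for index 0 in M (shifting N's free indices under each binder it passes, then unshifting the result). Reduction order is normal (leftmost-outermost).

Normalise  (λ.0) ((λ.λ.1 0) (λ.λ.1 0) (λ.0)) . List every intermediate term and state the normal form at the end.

  start: (λ.0) ((λ.λ.1 0) (λ.λ.1 0) (λ.0))
  [1] (λ.λ.1 0) (λ.λ.1 0) (λ.0)
  [2] (λ.(λ.λ.1 0) 0) (λ.0)
  [3] (λ.λ.1 0) (λ.0)
  [4] λ.(λ.0) 0
  [5] λ.0

Answer: normal form = λ.0  (in 5 steps)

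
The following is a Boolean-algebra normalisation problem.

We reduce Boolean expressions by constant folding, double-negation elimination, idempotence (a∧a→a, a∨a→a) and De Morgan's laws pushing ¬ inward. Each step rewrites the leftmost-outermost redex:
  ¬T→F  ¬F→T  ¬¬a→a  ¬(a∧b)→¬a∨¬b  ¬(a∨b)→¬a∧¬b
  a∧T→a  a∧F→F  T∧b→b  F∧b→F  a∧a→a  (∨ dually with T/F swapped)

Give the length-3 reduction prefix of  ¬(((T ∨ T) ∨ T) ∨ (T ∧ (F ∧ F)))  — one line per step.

  start: ¬(((T ∨ T) ∨ T) ∨ (T ∧ (F ∧ F)))
  →1  ¬((T ∨ T) ∨ T) ∧ ¬(T ∧ (F ∧ F))
  →2  (¬(T ∨ T) ∧ ¬T) ∧ ¬(T ∧ (F ∧ F))
  →3  ((¬T ∧ ¬T) ∧ ¬T) ∧ ¬(T ∧ (F ∧ F))

Answer: after 3 steps: ((¬T ∧ ¬T) ∧ ¬T) ∧ ¬(T ∧ (F ∧ F))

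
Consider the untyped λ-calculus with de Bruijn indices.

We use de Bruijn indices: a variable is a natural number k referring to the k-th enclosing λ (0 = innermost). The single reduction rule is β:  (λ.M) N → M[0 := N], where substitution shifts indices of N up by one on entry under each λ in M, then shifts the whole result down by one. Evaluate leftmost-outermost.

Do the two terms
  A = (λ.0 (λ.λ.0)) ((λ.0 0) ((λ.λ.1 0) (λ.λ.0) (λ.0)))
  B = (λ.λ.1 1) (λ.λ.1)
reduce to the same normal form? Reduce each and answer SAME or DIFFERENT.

Term A:
  start: (λ.0 (λ.λ.0)) ((λ.0 0) ((λ.λ.1 0) (λ.λ.0) (λ.0)))
  [1] (λ.0 0) ((λ.λ.1 0) (λ.λ.0) (λ.0)) (λ.λ.0)
  [2] (λ.λ.1 0) (λ.λ.0) (λ.0) ((λ.λ.1 0) (λ.λ.0) (λ.0)) (λ.λ.0)
  [3] (λ.(λ.λ.0) 0) (λ.0) ((λ.λ.1 0) (λ.λ.0) (λ.0)) (λ.λ.0)
  [4] (λ.λ.0) (λ.0) ((λ.λ.1 0) (λ.λ.0) (λ.0)) (λ.λ.0)
  [5] (λ.0) ((λ.λ.1 0) (λ.λ.0) (λ.0)) (λ.λ.0)
  [6] (λ.λ.1 0) (λ.λ.0) (λ.0) (λ.λ.0)
  [7] (λ.(λ.λ.0) 0) (λ.0) (λ.λ.0)
  [8] (λ.λ.0) (λ.0) (λ.λ.0)
  [9] (λ.0) (λ.λ.0)
  [10] λ.λ.0

Term B:
  start: (λ.λ.1 1) (λ.λ.1)
  [1] λ.(λ.λ.1) (λ.λ.1)
  [2] λ.λ.λ.λ.1

Answer: DIFFERENT — A ⇓ λ.λ.0, B ⇓ λ.λ.λ.λ.1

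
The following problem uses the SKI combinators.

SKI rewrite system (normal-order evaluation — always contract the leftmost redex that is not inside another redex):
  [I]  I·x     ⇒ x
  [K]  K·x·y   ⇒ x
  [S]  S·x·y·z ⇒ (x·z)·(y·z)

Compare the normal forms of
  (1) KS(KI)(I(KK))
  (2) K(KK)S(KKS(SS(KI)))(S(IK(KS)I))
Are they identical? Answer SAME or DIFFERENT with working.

Term A:
  start: KS(KI)(I(KK))
  step 1: S(I(KK))
  step 2: S(KK)

Term B:
  start: K(KK)S(KKS(SS(KI)))(S(IK(KS)I))
  step 1: KK(KKS(SS(KI)))(S(IK(KS)I))
  step 2: K(S(IK(KS)I))
  step 3: K(S(K(KS)I))
  step 4: K(S(KS))

Answer: DIFFERENT — A ⇓ S(KK), B ⇓ K(S(KS))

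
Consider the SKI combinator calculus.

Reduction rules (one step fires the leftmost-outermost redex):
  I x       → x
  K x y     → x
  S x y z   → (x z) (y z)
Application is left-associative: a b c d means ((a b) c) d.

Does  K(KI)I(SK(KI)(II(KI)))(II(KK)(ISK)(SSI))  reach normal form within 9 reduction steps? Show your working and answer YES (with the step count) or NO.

  start: K(KI)I(SK(KI)(II(KI)))(II(KK)(ISK)(SSI))
  step 1: KI(SK(KI)(II(KI)))(II(KK)(ISK)(SSI))
  step 2: I(II(KK)(ISK)(SSI))
  step 3: II(KK)(ISK)(SSI)
  step 4: I(KK)(ISK)(SSI)
  step 5: KK(ISK)(SSI)
  step 6: K(SSI)

Answer: YES — reaches normal form K(SSI) in 6 ≤ 9 steps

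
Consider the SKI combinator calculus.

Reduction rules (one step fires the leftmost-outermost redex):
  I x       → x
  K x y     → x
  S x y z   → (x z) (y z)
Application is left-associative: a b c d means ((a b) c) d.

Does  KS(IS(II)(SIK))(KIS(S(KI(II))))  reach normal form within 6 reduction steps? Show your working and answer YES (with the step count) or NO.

Answer: YES — reaches normal form S(SI) in 4 ≤ 6 steps

Working:
  start: KS(IS(II)(SIK))(KIS(S(KI(II))))
  step 1: S(KIS(S(KI(II))))
  step 2: S(I(S(KI(II))))
  step 3: S(S(KI(II)))
  step 4: S(SI)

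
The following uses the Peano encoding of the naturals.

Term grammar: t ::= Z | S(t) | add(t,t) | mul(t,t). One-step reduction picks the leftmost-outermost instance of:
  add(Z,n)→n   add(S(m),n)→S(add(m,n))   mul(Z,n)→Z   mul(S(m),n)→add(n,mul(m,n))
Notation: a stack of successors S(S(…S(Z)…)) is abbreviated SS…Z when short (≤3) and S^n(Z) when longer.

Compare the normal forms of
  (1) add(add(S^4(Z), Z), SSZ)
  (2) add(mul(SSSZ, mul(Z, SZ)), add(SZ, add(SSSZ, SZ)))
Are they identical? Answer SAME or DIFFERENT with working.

Term A:
  start: add(add(S^4(Z), Z), SSZ)
  →1  add(S(add(SSSZ, Z)), SSZ)
  →2  S(add(add(SSSZ, Z), SSZ))
  →3  S(add(S(add(SSZ, Z)), SSZ))
  →4  S(S(add(add(SSZ, Z), SSZ)))
  →5  S(S(add(S(add(SZ, Z)), SSZ)))
  →6  S(S(S(add(add(SZ, Z), SSZ))))
  →7  S(S(S(add(S(add(Z, Z)), SSZ))))
  →8  S(S(S(S(add(add(Z, Z), SSZ)))))
  →9  S(S(S(S(add(Z, SSZ)))))
  →10  S^6(Z)

Term B:
  start: add(mul(SSSZ, mul(Z, SZ)), add(SZ, add(SSSZ, SZ)))
  →1  add(add(mul(Z, SZ), mul(SSZ, mul(Z, SZ))), add(SZ, add(SSSZ, SZ)))
  →2  add(add(Z, mul(SSZ, mul(Z, SZ))), add(SZ, add(SSSZ, SZ)))
  →3  add(mul(SSZ, mul(Z, SZ)), add(SZ, add(SSSZ, SZ)))
  →4  add(add(mul(Z, SZ), mul(SZ, mul(Z, SZ))), add(SZ, add(SSSZ, SZ)))
  →5  add(add(Z, mul(SZ, mul(Z, SZ))), add(SZ, add(SSSZ, SZ)))
  →6  add(mul(SZ, mul(Z, SZ)), add(SZ, add(SSSZ, SZ)))
  →7  add(add(mul(Z, SZ), mul(Z, mul(Z, SZ))), add(SZ, add(SSSZ, SZ)))
  →8  add(add(Z, mul(Z, mul(Z, SZ))), add(SZ, add(SSSZ, SZ)))
  →9  add(mul(Z, mul(Z, SZ)), add(SZ, add(SSSZ, SZ)))
  →10  add(Z, add(SZ, add(SSSZ, SZ)))
  →11  add(SZ, add(SSSZ, SZ))
  →12  S(add(Z, add(SSSZ, SZ)))
  →13  S(add(SSSZ, SZ))
  →14  S(S(add(SSZ, SZ)))
  →15  S(S(S(add(SZ, SZ))))
  →16  S(S(S(S(add(Z, SZ)))))
  →17  S^5(Z)

Answer: DIFFERENT — A ⇓ S^6(Z), B ⇓ S^5(Z)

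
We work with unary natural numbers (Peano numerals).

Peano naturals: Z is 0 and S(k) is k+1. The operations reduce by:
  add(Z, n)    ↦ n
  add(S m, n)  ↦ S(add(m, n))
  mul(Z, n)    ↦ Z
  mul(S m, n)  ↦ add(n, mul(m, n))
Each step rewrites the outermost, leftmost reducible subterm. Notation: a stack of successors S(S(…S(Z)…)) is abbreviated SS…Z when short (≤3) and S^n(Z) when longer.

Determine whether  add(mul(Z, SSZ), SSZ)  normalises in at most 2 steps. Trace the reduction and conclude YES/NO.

Answer: YES — reaches normal form SSZ in 2 ≤ 2 steps

Derivation:
  start: add(mul(Z, SSZ), SSZ)
  →1  add(Z, SSZ)
  →2  SSZ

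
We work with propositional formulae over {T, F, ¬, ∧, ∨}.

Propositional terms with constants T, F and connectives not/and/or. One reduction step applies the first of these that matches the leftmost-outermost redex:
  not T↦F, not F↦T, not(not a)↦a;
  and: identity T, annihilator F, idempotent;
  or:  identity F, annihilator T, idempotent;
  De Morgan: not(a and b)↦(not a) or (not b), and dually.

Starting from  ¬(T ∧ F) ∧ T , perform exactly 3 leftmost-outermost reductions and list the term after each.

  start: ¬(T ∧ F) ∧ T
  →1  ¬(T ∧ F)
  →2  ¬T ∨ ¬F
  →3  F ∨ ¬F

Answer: after 3 steps: F ∨ ¬F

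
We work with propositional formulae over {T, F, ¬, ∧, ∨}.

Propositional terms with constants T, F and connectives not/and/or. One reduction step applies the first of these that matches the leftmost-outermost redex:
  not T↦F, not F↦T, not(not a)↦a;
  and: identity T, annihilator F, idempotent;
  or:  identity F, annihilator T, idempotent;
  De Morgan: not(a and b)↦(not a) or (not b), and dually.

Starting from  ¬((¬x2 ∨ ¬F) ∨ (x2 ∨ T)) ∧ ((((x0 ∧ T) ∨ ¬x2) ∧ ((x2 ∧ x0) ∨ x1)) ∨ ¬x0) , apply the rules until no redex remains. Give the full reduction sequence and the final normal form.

Answer: normal form = F  (in 7 steps)

Working:
  start: ¬((¬x2 ∨ ¬F) ∨ (x2 ∨ T)) ∧ ((((x0 ∧ T) ∨ ¬x2) ∧ ((x2 ∧ x0) ∨ x1)) ∨ ¬x0)
  step 1: (¬(¬x2 ∨ ¬F) ∧ ¬(x2 ∨ T)) ∧ ((((x0 ∧ T) ∨ ¬x2) ∧ ((x2 ∧ x0) ∨ x1)) ∨ ¬x0)
  step 2: ((¬¬x2 ∧ ¬¬F) ∧ ¬(x2 ∨ T)) ∧ ((((x0 ∧ T) ∨ ¬x2) ∧ ((x2 ∧ x0) ∨ x1)) ∨ ¬x0)
  step 3: ((x2 ∧ ¬¬F) ∧ ¬(x2 ∨ T)) ∧ ((((x0 ∧ T) ∨ ¬x2) ∧ ((x2 ∧ x0) ∨ x1)) ∨ ¬x0)
  step 4: ((x2 ∧ F) ∧ ¬(x2 ∨ T)) ∧ ((((x0 ∧ T) ∨ ¬x2) ∧ ((x2 ∧ x0) ∨ x1)) ∨ ¬x0)
  step 5: (F ∧ ¬(x2 ∨ T)) ∧ ((((x0 ∧ T) ∨ ¬x2) ∧ ((x2 ∧ x0) ∨ x1)) ∨ ¬x0)
  step 6: F ∧ ((((x0 ∧ T) ∨ ¬x2) ∧ ((x2 ∧ x0) ∨ x1)) ∨ ¬x0)
  step 7: F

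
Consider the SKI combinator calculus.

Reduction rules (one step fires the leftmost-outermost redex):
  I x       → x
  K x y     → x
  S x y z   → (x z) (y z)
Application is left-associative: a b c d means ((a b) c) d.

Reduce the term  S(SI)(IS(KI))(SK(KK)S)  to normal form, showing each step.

Answer: normal form = S(S(S(KI)S))  (in 14 steps)

Reduction:
  start: S(SI)(IS(KI))(SK(KK)S)
  →1  SI(SK(KK)S)(IS(KI)(SK(KK)S))
  →2  I(IS(KI)(SK(KK)S))(SK(KK)S(IS(KI)(SK(KK)S)))
  →3  IS(KI)(SK(KK)S)(SK(KK)S(IS(KI)(SK(KK)S)))
  →4  S(KI)(SK(KK)S)(SK(KK)S(IS(KI)(SK(KK)S)))
  →5  KI(SK(KK)S(IS(KI)(SK(KK)S)))(SK(KK)S(SK(KK)S(IS(KI)(SK(KK)S))))
  →6  I(SK(KK)S(SK(KK)S(IS(KI)(SK(KK)S))))
  →7  SK(KK)S(SK(KK)S(IS(KI)(SK(KK)S)))
  →8  KS(KKS)(SK(KK)S(IS(KI)(SK(KK)S)))
  →9  S(SK(KK)S(IS(KI)(SK(KK)S)))
  →10  S(KS(KKS)(IS(KI)(SK(KK)S)))
  →11  S(S(IS(KI)(SK(KK)S)))
  →12  S(S(S(KI)(SK(KK)S)))
  →13  S(S(S(KI)(KS(KKS))))
  →14  S(S(S(KI)S))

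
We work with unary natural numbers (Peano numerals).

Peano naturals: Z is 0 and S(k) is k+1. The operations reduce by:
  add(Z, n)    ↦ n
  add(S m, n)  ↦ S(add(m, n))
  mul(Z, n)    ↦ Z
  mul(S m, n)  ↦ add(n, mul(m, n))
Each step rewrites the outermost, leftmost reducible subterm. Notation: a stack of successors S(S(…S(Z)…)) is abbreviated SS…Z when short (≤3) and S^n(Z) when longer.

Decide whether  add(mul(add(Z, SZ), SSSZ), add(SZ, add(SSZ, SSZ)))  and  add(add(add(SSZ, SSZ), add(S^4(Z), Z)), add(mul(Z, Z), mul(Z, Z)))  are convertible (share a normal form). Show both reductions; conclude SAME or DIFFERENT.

Answer: SAME — A ⇓ S^8(Z), B ⇓ S^8(Z)

Working:
Term A:
  start: add(mul(add(Z, SZ), SSSZ), add(SZ, add(SSZ, SSZ)))
  [1] add(mul(SZ, SSSZ), add(SZ, add(SSZ, SSZ)))
  [2] add(add(SSSZ, mul(Z, SSSZ)), add(SZ, add(SSZ, SSZ)))
  [3] add(S(add(SSZ, mul(Z, SSSZ))), add(SZ, add(SSZ, SSZ)))
  [4] S(add(add(SSZ, mul(Z, SSSZ)), add(SZ, add(SSZ, SSZ))))
  [5] S(add(S(add(SZ, mul(Z, SSSZ))), add(SZ, add(SSZ, SSZ))))
  [6] S(S(add(add(SZ, mul(Z, SSSZ)), add(SZ, add(SSZ, SSZ)))))
  [7] S(S(add(S(add(Z, mul(Z, SSSZ))), add(SZ, add(SSZ, SSZ)))))
  [8] S(S(S(add(add(Z, mul(Z, SSSZ)), add(SZ, add(SSZ, SSZ))))))
  [9] S(S(S(add(mul(Z, SSSZ), add(SZ, add(SSZ, SSZ))))))
  [10] S(S(S(add(Z, add(SZ, add(SSZ, SSZ))))))
  [11] S(S(S(add(SZ, add(SSZ, SSZ)))))
  [12] S(S(S(S(add(Z, add(SSZ, SSZ))))))
  [13] S(S(S(S(add(SSZ, SSZ)))))
  [14] S(S(S(S(S(add(SZ, SSZ))))))
  [15] S(S(S(S(S(S(add(Z, SSZ)))))))
  [16] S^8(Z)

Term B:
  start: add(add(add(SSZ, SSZ), add(S^4(Z), Z)), add(mul(Z, Z), mul(Z, Z)))
  [1] add(add(S(add(SZ, SSZ)), add(S^4(Z), Z)), add(mul(Z, Z), mul(Z, Z)))
  [2] add(S(add(add(SZ, SSZ), add(S^4(Z), Z))), add(mul(Z, Z), mul(Z, Z)))
  [3] S(add(add(add(SZ, SSZ), add(S^4(Z), Z)), add(mul(Z, Z), mul(Z, Z))))
  [4] S(add(add(S(add(Z, SSZ)), add(S^4(Z), Z)), add(mul(Z, Z), mul(Z, Z))))
  [5] S(add(S(add(add(Z, SSZ), add(S^4(Z), Z))), add(mul(Z, Z), mul(Z, Z))))
  [6] S(S(add(add(add(Z, SSZ), add(S^4(Z), Z)), add(mul(Z, Z), mul(Z, Z)))))
  [7] S(S(add(add(SSZ, add(S^4(Z), Z)), add(mul(Z, Z), mul(Z, Z)))))
  [8] S(S(add(S(add(SZ, add(S^4(Z), Z))), add(mul(Z, Z), mul(Z, Z)))))
  [9] S(S(S(add(add(SZ, add(S^4(Z), Z)), add(mul(Z, Z), mul(Z, Z))))))
  [10] S(S(S(add(S(add(Z, add(S^4(Z), Z))), add(mul(Z, Z), mul(Z, Z))))))
  [11] S(S(S(S(add(add(Z, add(S^4(Z), Z)), add(mul(Z, Z), mul(Z, Z)))))))
  [12] S(S(S(S(add(add(S^4(Z), Z), add(mul(Z, Z), mul(Z, Z)))))))
  [13] S(S(S(S(add(S(add(SSSZ, Z)), add(mul(Z, Z), mul(Z, Z)))))))
  [14] S(S(S(S(S(add(add(SSSZ, Z), add(mul(Z, Z), mul(Z, Z))))))))
  [15] S(S(S(S(S(add(S(add(SSZ, Z)), add(mul(Z, Z), mul(Z, Z))))))))
  [16] S(S(S(S(S(S(add(add(SSZ, Z), add(mul(Z, Z), mul(Z, Z)))))))))
  [17] S(S(S(S(S(S(add(S(add(SZ, Z)), add(mul(Z, Z), mul(Z, Z)))))))))
  [18] S(S(S(S(S(S(S(add(add(SZ, Z), add(mul(Z, Z), mul(Z, Z))))))))))
  [19] S(S(S(S(S(S(S(add(S(add(Z, Z)), add(mul(Z, Z), mul(Z, Z))))))))))
  [20] S(S(S(S(S(S(S(S(add(add(Z, Z), add(mul(Z, Z), mul(Z, Z)))))))))))
  [21] S(S(S(S(S(S(S(S(add(Z, add(mul(Z, Z), mul(Z, Z)))))))))))
  [22] S(S(S(S(S(S(S(S(add(mul(Z, Z), mul(Z, Z))))))))))
  [23] S(S(S(S(S(S(S(S(add(Z, mul(Z, Z))))))))))
  [24] S(S(S(S(S(S(S(S(mul(Z, Z)))))))))
  [25] S^8(Z)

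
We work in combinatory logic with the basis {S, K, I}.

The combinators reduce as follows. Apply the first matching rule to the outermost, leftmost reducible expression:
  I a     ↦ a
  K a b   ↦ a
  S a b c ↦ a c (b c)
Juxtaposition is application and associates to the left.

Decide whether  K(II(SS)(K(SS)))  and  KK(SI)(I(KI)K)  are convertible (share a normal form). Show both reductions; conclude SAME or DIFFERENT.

Term A:
  start: K(II(SS)(K(SS)))
  →1  K(I(SS)(K(SS)))
  →2  K(SS(K(SS)))

Term B:
  start: KK(SI)(I(KI)K)
  →1  K(I(KI)K)
  →2  K(KIK)
  →3  KI

Answer: DIFFERENT — A ⇓ K(SS(K(SS))), B ⇓ KI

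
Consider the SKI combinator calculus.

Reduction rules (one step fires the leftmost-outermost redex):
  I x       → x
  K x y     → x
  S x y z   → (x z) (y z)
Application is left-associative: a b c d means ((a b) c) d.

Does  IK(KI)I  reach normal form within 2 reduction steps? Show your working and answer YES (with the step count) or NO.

  start: IK(KI)I
  [1] K(KI)I
  [2] KI

Answer: YES — reaches normal form KI in 2 ≤ 2 steps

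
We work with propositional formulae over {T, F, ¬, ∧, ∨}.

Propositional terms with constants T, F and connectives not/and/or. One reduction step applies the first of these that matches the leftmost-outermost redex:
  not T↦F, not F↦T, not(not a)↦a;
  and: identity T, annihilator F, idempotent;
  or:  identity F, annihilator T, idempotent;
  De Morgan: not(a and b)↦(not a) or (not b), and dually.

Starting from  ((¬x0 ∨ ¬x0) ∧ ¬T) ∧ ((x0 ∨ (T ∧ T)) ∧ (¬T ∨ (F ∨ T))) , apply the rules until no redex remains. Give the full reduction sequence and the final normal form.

  start: ((¬x0 ∨ ¬x0) ∧ ¬T) ∧ ((x0 ∨ (T ∧ T)) ∧ (¬T ∨ (F ∨ T)))
  →1  (¬x0 ∧ ¬T) ∧ ((x0 ∨ (T ∧ T)) ∧ (¬T ∨ (F ∨ T)))
  →2  (¬x0 ∧ F) ∧ ((x0 ∨ (T ∧ T)) ∧ (¬T ∨ (F ∨ T)))
  →3  F ∧ ((x0 ∨ (T ∧ T)) ∧ (¬T ∨ (F ∨ T)))
  →4  F

Answer: normal form = F  (in 4 steps)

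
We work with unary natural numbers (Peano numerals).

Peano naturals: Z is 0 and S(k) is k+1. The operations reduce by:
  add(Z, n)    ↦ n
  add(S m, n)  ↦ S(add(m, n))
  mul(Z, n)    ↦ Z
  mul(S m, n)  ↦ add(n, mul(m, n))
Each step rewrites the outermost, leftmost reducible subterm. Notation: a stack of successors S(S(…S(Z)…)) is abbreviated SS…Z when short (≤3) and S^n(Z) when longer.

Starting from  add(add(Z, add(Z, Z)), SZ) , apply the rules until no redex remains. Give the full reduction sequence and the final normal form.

  start: add(add(Z, add(Z, Z)), SZ)
  [1] add(add(Z, Z), SZ)
  [2] add(Z, SZ)
  [3] SZ

Answer: normal form = SZ  (in 3 steps)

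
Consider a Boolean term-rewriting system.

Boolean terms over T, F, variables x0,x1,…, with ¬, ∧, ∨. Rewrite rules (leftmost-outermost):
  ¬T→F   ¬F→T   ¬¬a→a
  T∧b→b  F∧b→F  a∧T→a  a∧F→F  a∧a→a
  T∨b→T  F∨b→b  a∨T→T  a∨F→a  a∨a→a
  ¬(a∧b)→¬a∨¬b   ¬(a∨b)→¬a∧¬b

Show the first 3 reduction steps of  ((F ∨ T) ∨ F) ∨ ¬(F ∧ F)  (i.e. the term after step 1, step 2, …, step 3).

  start: ((F ∨ T) ∨ F) ∨ ¬(F ∧ F)
  step 1: (F ∨ T) ∨ ¬(F ∧ F)
  step 2: T ∨ ¬(F ∧ F)
  step 3: T

Answer: after 3 steps: T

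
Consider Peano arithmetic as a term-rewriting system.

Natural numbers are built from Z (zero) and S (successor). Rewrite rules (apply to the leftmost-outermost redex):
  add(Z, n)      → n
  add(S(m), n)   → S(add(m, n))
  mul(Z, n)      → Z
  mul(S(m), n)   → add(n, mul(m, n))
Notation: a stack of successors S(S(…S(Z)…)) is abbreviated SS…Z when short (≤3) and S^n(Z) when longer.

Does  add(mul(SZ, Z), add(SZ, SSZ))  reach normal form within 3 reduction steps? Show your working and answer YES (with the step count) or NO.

  start: add(mul(SZ, Z), add(SZ, SSZ))
  [1] add(add(Z, mul(Z, Z)), add(SZ, SSZ))
  [2] add(mul(Z, Z), add(SZ, SSZ))
  [3] add(Z, add(SZ, SSZ))

Answer: NO — after 3 steps the term is add(Z, add(SZ, SSZ)), not yet normal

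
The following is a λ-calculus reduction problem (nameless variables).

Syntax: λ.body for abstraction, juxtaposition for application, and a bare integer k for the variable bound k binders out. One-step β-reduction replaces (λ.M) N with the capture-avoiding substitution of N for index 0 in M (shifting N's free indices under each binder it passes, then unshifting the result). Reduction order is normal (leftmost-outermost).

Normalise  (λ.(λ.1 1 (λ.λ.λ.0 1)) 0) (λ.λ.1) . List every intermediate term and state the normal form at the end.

  start: (λ.(λ.1 1 (λ.λ.λ.0 1)) 0) (λ.λ.1)
  step 1: (λ.(λ.λ.1) (λ.λ.1) (λ.λ.λ.0 1)) (λ.λ.1)
  step 2: (λ.λ.1) (λ.λ.1) (λ.λ.λ.0 1)
  step 3: (λ.λ.λ.1) (λ.λ.λ.0 1)
  step 4: λ.λ.1

Answer: normal form = λ.λ.1  (in 4 steps)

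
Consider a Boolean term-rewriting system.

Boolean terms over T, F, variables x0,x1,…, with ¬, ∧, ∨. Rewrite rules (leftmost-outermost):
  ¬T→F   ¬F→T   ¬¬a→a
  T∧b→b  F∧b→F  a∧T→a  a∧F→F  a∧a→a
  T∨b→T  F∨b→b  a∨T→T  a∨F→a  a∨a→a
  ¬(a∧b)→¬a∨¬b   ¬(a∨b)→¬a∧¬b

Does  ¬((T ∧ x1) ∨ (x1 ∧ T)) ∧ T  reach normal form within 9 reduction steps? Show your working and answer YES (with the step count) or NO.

Answer: YES — reaches normal form ¬x1 in 9 ≤ 9 steps

Derivation:
  start: ¬((T ∧ x1) ∨ (x1 ∧ T)) ∧ T
  step 1: ¬((T ∧ x1) ∨ (x1 ∧ T))
  step 2: ¬(T ∧ x1) ∧ ¬(x1 ∧ T)
  step 3: (¬T ∨ ¬x1) ∧ ¬(x1 ∧ T)
  step 4: (F ∨ ¬x1) ∧ ¬(x1 ∧ T)
  step 5: ¬x1 ∧ ¬(x1 ∧ T)
  step 6: ¬x1 ∧ (¬x1 ∨ ¬T)
  step 7: ¬x1 ∧ (¬x1 ∨ F)
  step 8: ¬x1 ∧ ¬x1
  step 9: ¬x1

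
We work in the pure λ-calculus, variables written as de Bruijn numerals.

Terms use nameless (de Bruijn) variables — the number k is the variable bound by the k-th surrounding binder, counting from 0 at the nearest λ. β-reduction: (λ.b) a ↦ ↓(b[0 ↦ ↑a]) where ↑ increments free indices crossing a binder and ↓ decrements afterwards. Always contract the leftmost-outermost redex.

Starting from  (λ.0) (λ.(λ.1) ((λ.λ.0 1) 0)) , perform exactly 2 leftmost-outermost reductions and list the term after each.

  start: (λ.0) (λ.(λ.1) ((λ.λ.0 1) 0))
  →1  λ.(λ.1) ((λ.λ.0 1) 0)
  →2  λ.0

Answer: after 2 steps: λ.0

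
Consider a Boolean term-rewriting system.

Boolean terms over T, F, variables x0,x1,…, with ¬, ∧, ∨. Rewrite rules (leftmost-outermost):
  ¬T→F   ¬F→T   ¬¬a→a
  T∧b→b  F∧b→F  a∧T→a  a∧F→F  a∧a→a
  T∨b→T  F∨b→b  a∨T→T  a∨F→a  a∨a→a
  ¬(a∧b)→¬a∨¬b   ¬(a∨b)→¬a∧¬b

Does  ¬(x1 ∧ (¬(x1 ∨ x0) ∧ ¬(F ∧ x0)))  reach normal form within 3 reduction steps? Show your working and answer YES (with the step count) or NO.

Answer: NO — after 3 steps the term is ¬x1 ∨ ((x1 ∨ x0) ∨ ¬¬(F ∧ x0)), not yet normal

Working:
  start: ¬(x1 ∧ (¬(x1 ∨ x0) ∧ ¬(F ∧ x0)))
  step 1: ¬x1 ∨ ¬(¬(x1 ∨ x0) ∧ ¬(F ∧ x0))
  step 2: ¬x1 ∨ (¬¬(x1 ∨ x0) ∨ ¬¬(F ∧ x0))
  step 3: ¬x1 ∨ ((x1 ∨ x0) ∨ ¬¬(F ∧ x0))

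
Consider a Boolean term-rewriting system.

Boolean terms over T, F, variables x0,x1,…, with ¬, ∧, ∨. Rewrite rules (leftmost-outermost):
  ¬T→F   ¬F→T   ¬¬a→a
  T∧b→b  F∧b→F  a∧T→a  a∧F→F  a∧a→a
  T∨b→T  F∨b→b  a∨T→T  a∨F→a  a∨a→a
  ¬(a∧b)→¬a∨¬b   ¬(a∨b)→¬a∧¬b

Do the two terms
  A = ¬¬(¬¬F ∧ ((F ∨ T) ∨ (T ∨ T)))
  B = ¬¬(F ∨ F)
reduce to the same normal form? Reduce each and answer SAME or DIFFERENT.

Answer: SAME — A ⇓ F, B ⇓ F

Derivation:
Term A:
  start: ¬¬(¬¬F ∧ ((F ∨ T) ∨ (T ∨ T)))
  step 1: ¬¬F ∧ ((F ∨ T) ∨ (T ∨ T))
  step 2: F ∧ ((F ∨ T) ∨ (T ∨ T))
  step 3: F

Term B:
  start: ¬¬(F ∨ F)
  step 1: F ∨ F
  step 2: F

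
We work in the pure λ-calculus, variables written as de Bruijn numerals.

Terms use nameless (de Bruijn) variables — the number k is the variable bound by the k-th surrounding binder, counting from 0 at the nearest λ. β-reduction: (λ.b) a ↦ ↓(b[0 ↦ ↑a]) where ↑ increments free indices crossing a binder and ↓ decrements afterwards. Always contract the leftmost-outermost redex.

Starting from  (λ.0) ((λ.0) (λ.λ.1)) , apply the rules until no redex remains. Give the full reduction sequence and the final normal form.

  start: (λ.0) ((λ.0) (λ.λ.1))
  [1] (λ.0) (λ.λ.1)
  [2] λ.λ.1

Answer: normal form = λ.λ.1  (in 2 steps)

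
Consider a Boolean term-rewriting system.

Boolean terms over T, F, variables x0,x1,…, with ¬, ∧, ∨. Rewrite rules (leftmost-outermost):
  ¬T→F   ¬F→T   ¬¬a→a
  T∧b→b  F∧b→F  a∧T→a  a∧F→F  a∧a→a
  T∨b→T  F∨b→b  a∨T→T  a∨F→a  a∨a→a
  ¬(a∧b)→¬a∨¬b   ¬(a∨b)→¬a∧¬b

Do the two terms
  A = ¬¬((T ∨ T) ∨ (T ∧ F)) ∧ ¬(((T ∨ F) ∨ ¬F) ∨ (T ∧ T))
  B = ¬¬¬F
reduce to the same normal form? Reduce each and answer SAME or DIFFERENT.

Term A:
  start: ¬¬((T ∨ T) ∨ (T ∧ F)) ∧ ¬(((T ∨ F) ∨ ¬F) ∨ (T ∧ T))
  step 1: ((T ∨ T) ∨ (T ∧ F)) ∧ ¬(((T ∨ F) ∨ ¬F) ∨ (T ∧ T))
  step 2: (T ∨ (T ∧ F)) ∧ ¬(((T ∨ F) ∨ ¬F) ∨ (T ∧ T))
  step 3: T ∧ ¬(((T ∨ F) ∨ ¬F) ∨ (T ∧ T))
  step 4: ¬(((T ∨ F) ∨ ¬F) ∨ (T ∧ T))
  step 5: ¬((T ∨ F) ∨ ¬F) ∧ ¬(T ∧ T)
  step 6: (¬(T ∨ F) ∧ ¬¬F) ∧ ¬(T ∧ T)
  step 7: ((¬T ∧ ¬F) ∧ ¬¬F) ∧ ¬(T ∧ T)
  step 8: ((F ∧ ¬F) ∧ ¬¬F) ∧ ¬(T ∧ T)
  step 9: (F ∧ ¬¬F) ∧ ¬(T ∧ T)
  step 10: F ∧ ¬(T ∧ T)
  step 11: F

Term B:
  start: ¬¬¬F
  step 1: ¬F
  step 2: T

Answer: DIFFERENT — A ⇓ F, B ⇓ T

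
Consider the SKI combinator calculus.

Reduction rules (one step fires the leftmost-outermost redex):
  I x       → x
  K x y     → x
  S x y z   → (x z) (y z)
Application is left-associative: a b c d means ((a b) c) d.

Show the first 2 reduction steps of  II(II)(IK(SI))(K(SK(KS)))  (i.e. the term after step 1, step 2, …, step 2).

Answer: after 2 steps: II(IK(SI))(K(SK(KS)))

Working:
  start: II(II)(IK(SI))(K(SK(KS)))
  step 1: I(II)(IK(SI))(K(SK(KS)))
  step 2: II(IK(SI))(K(SK(KS)))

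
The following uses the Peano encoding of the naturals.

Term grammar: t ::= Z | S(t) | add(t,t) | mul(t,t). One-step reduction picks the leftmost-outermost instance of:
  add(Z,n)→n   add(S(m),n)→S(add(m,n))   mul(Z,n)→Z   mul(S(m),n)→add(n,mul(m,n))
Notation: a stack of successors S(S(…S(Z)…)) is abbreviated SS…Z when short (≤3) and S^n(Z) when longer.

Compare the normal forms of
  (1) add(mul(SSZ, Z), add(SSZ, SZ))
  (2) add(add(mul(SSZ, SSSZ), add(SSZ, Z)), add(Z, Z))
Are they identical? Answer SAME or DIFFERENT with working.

Answer: DIFFERENT — A ⇓ SSSZ, B ⇓ S^8(Z)

Reduction:
Term A:
  start: add(mul(SSZ, Z), add(SSZ, SZ))
  step 1: add(add(Z, mul(SZ, Z)), add(SSZ, SZ))
  step 2: add(mul(SZ, Z), add(SSZ, SZ))
  step 3: add(add(Z, mul(Z, Z)), add(SSZ, SZ))
  step 4: add(mul(Z, Z), add(SSZ, SZ))
  step 5: add(Z, add(SSZ, SZ))
  step 6: add(SSZ, SZ)
  step 7: S(add(SZ, SZ))
  step 8: S(S(add(Z, SZ)))
  step 9: SSSZ

Term B:
  start: add(add(mul(SSZ, SSSZ), add(SSZ, Z)), add(Z, Z))
  step 1: add(add(add(SSSZ, mul(SZ, SSSZ)), add(SSZ, Z)), add(Z, Z))
  step 2: add(add(S(add(SSZ, mul(SZ, SSSZ))), add(SSZ, Z)), add(Z, Z))
  step 3: add(S(add(add(SSZ, mul(SZ, SSSZ)), add(SSZ, Z))), add(Z, Z))
  step 4: S(add(add(add(SSZ, mul(SZ, SSSZ)), add(SSZ, Z)), add(Z, Z)))
  step 5: S(add(add(S(add(SZ, mul(SZ, SSSZ))), add(SSZ, Z)), add(Z, Z)))
  step 6: S(add(S(add(add(SZ, mul(SZ, SSSZ)), add(SSZ, Z))), add(Z, Z)))
  step 7: S(S(add(add(add(SZ, mul(SZ, SSSZ)), add(SSZ, Z)), add(Z, Z))))
  step 8: S(S(add(add(S(add(Z, mul(SZ, SSSZ))), add(SSZ, Z)), add(Z, Z))))
  step 9: S(S(add(S(add(add(Z, mul(SZ, SSSZ)), add(SSZ, Z))), add(Z, Z))))
  step 10: S(S(S(add(add(add(Z, mul(SZ, SSSZ)), add(SSZ, Z)), add(Z, Z)))))
  step 11: S(S(S(add(add(mul(SZ, SSSZ), add(SSZ, Z)), add(Z, Z)))))
  step 12: S(S(S(add(add(add(SSSZ, mul(Z, SSSZ)), add(SSZ, Z)), add(Z, Z)))))
  step 13: S(S(S(add(add(S(add(SSZ, mul(Z, SSSZ))), add(SSZ, Z)), add(Z, Z)))))
  step 14: S(S(S(add(S(add(add(SSZ, mul(Z, SSSZ)), add(SSZ, Z))), add(Z, Z)))))
  step 15: S(S(S(S(add(add(add(SSZ, mul(Z, SSSZ)), add(SSZ, Z)), add(Z, Z))))))
  step 16: S(S(S(S(add(add(S(add(SZ, mul(Z, SSSZ))), add(SSZ, Z)), add(Z, Z))))))
  step 17: S(S(S(S(add(S(add(add(SZ, mul(Z, SSSZ)), add(SSZ, Z))), add(Z, Z))))))
  step 18: S(S(S(S(S(add(add(add(SZ, mul(Z, SSSZ)), add(SSZ, Z)), add(Z, Z)))))))
  step 19: S(S(S(S(S(add(add(S(add(Z, mul(Z, SSSZ))), add(SSZ, Z)), add(Z, Z)))))))
  step 20: S(S(S(S(S(add(S(add(add(Z, mul(Z, SSSZ)), add(SSZ, Z))), add(Z, Z)))))))
  step 21: S(S(S(S(S(S(add(add(add(Z, mul(Z, SSSZ)), add(SSZ, Z)), add(Z, Z))))))))
  step 22: S(S(S(S(S(S(add(add(mul(Z, SSSZ), add(SSZ, Z)), add(Z, Z))))))))
  step 23: S(S(S(S(S(S(add(add(Z, add(SSZ, Z)), add(Z, Z))))))))
  step 24: S(S(S(S(S(S(add(add(SSZ, Z), add(Z, Z))))))))
  step 25: S(S(S(S(S(S(add(S(add(SZ, Z)), add(Z, Z))))))))
  step 26: S(S(S(S(S(S(S(add(add(SZ, Z), add(Z, Z)))))))))
  step 27: S(S(S(S(S(S(S(add(S(add(Z, Z)), add(Z, Z)))))))))
  step 28: S(S(S(S(S(S(S(S(add(add(Z, Z), add(Z, Z))))))))))
  step 29: S(S(S(S(S(S(S(S(add(Z, add(Z, Z))))))))))
  step 30: S(S(S(S(S(S(S(S(add(Z, Z)))))))))
  step 31: S^8(Z)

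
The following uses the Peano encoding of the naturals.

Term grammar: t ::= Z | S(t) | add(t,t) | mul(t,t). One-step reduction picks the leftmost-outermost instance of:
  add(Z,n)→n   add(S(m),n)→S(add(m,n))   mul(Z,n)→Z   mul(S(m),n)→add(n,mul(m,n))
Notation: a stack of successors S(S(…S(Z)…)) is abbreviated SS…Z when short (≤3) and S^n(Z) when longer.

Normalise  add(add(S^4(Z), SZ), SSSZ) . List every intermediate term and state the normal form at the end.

Answer: normal form = S^8(Z)  (in 11 steps)

Working:
  start: add(add(S^4(Z), SZ), SSSZ)
  step 1: add(S(add(SSSZ, SZ)), SSSZ)
  step 2: S(add(add(SSSZ, SZ), SSSZ))
  step 3: S(add(S(add(SSZ, SZ)), SSSZ))
  step 4: S(S(add(add(SSZ, SZ), SSSZ)))
  step 5: S(S(add(S(add(SZ, SZ)), SSSZ)))
  step 6: S(S(S(add(add(SZ, SZ), SSSZ))))
  step 7: S(S(S(add(S(add(Z, SZ)), SSSZ))))
  step 8: S(S(S(S(add(add(Z, SZ), SSSZ)))))
  step 9: S(S(S(S(add(SZ, SSSZ)))))
  step 10: S(S(S(S(S(add(Z, SSSZ))))))
  step 11: S^8(Z)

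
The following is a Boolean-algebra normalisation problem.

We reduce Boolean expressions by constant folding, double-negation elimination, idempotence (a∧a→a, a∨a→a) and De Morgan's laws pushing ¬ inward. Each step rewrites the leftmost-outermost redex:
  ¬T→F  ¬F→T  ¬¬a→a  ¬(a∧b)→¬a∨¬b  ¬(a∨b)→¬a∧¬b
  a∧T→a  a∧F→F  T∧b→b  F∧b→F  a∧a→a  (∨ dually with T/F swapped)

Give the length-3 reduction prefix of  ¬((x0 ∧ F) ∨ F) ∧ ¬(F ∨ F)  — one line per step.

  start: ¬((x0 ∧ F) ∨ F) ∧ ¬(F ∨ F)
  →1  (¬(x0 ∧ F) ∧ ¬F) ∧ ¬(F ∨ F)
  →2  ((¬x0 ∨ ¬F) ∧ ¬F) ∧ ¬(F ∨ F)
  →3  ((¬x0 ∨ T) ∧ ¬F) ∧ ¬(F ∨ F)

Answer: after 3 steps: ((¬x0 ∨ T) ∧ ¬F) ∧ ¬(F ∨ F)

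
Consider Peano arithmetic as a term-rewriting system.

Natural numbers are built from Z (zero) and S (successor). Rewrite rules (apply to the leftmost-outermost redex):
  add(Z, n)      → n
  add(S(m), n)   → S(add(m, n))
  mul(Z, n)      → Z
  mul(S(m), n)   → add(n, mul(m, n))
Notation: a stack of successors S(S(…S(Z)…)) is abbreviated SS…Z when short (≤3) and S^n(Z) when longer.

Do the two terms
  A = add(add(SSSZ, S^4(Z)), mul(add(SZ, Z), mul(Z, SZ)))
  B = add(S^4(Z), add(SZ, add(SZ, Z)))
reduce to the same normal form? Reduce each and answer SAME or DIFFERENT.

Answer: DIFFERENT — A ⇓ S^7(Z), B ⇓ S^6(Z)

Working:
Term A:
  start: add(add(SSSZ, S^4(Z)), mul(add(SZ, Z), mul(Z, SZ)))
  step 1: add(S(add(SSZ, S^4(Z))), mul(add(SZ, Z), mul(Z, SZ)))
  step 2: S(add(add(SSZ, S^4(Z)), mul(add(SZ, Z), mul(Z, SZ))))
  step 3: S(add(S(add(SZ, S^4(Z))), mul(add(SZ, Z), mul(Z, SZ))))
  step 4: S(S(add(add(SZ, S^4(Z)), mul(add(SZ, Z), mul(Z, SZ)))))
  step 5: S(S(add(S(add(Z, S^4(Z))), mul(add(SZ, Z), mul(Z, SZ)))))
  step 6: S(S(S(add(add(Z, S^4(Z)), mul(add(SZ, Z), mul(Z, SZ))))))
  step 7: S(S(S(add(S^4(Z), mul(add(SZ, Z), mul(Z, SZ))))))
  step 8: S(S(S(S(add(SSSZ, mul(add(SZ, Z), mul(Z, SZ)))))))
  step 9: S(S(S(S(S(add(SSZ, mul(add(SZ, Z), mul(Z, SZ))))))))
  step 10: S(S(S(S(S(S(add(SZ, mul(add(SZ, Z), mul(Z, SZ)))))))))
  step 11: S(S(S(S(S(S(S(add(Z, mul(add(SZ, Z), mul(Z, SZ))))))))))
  step 12: S(S(S(S(S(S(S(mul(add(SZ, Z), mul(Z, SZ)))))))))
  step 13: S(S(S(S(S(S(S(mul(S(add(Z, Z)), mul(Z, SZ)))))))))
  step 14: S(S(S(S(S(S(S(add(mul(Z, SZ), mul(add(Z, Z), mul(Z, SZ))))))))))
  step 15: S(S(S(S(S(S(S(add(Z, mul(add(Z, Z), mul(Z, SZ))))))))))
  step 16: S(S(S(S(S(S(S(mul(add(Z, Z), mul(Z, SZ)))))))))
  step 17: S(S(S(S(S(S(S(mul(Z, mul(Z, SZ)))))))))
  step 18: S^7(Z)

Term B:
  start: add(S^4(Z), add(SZ, add(SZ, Z)))
  step 1: S(add(SSSZ, add(SZ, add(SZ, Z))))
  step 2: S(S(add(SSZ, add(SZ, add(SZ, Z)))))
  step 3: S(S(S(add(SZ, add(SZ, add(SZ, Z))))))
  step 4: S(S(S(S(add(Z, add(SZ, add(SZ, Z)))))))
  step 5: S(S(S(S(add(SZ, add(SZ, Z))))))
  step 6: S(S(S(S(S(add(Z, add(SZ, Z)))))))
  step 7: S(S(S(S(S(add(SZ, Z))))))
  step 8: S(S(S(S(S(S(add(Z, Z)))))))
  step 9: S^6(Z)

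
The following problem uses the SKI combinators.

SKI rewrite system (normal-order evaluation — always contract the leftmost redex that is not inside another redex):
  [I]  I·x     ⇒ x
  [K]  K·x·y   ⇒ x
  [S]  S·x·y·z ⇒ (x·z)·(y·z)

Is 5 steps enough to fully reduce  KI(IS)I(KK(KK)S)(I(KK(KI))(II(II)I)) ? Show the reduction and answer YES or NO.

Answer: YES — reaches normal form S in 5 ≤ 5 steps

Working:
  start: KI(IS)I(KK(KK)S)(I(KK(KI))(II(II)I))
  step 1: II(KK(KK)S)(I(KK(KI))(II(II)I))
  step 2: I(KK(KK)S)(I(KK(KI))(II(II)I))
  step 3: KK(KK)S(I(KK(KI))(II(II)I))
  step 4: KS(I(KK(KI))(II(II)I))
  step 5: S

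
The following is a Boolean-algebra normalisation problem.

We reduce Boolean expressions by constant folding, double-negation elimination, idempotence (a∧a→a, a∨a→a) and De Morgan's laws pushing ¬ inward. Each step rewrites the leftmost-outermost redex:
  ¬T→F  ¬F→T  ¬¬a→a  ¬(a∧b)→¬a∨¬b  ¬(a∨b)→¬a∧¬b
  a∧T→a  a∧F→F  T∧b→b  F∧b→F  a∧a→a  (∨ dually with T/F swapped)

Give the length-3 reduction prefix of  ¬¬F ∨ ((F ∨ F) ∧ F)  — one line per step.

Answer: after 3 steps: F

Derivation:
  start: ¬¬F ∨ ((F ∨ F) ∧ F)
  →1  F ∨ ((F ∨ F) ∧ F)
  →2  (F ∨ F) ∧ F
  →3  F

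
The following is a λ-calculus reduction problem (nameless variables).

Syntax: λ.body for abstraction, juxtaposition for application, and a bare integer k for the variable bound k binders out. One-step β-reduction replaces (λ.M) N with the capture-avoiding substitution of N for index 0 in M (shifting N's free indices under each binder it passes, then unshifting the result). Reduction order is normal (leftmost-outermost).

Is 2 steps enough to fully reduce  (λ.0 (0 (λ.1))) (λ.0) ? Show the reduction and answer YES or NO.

Answer: NO — after 2 steps the term is (λ.0) (λ.λ.0), not yet normal

Working:
  start: (λ.0 (0 (λ.1))) (λ.0)
  [1] (λ.0) ((λ.0) (λ.λ.0))
  [2] (λ.0) (λ.λ.0)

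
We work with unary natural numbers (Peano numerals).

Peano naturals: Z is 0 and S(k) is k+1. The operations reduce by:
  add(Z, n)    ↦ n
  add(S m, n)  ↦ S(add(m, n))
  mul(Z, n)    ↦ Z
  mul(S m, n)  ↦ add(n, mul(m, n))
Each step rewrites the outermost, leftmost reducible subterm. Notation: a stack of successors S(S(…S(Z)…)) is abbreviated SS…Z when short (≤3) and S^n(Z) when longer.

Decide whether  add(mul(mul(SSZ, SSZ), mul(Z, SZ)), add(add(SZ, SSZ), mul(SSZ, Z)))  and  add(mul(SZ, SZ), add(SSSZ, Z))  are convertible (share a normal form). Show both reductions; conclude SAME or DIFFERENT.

Answer: DIFFERENT — A ⇓ SSSZ, B ⇓ S^4(Z)

Working:
Term A:
  start: add(mul(mul(SSZ, SSZ), mul(Z, SZ)), add(add(SZ, SSZ), mul(SSZ, Z)))
  →1  add(mul(add(SSZ, mul(SZ, SSZ)), mul(Z, SZ)), add(add(SZ, SSZ), mul(SSZ, Z)))
  →2  add(mul(S(add(SZ, mul(SZ, SSZ))), mul(Z, SZ)), add(add(SZ, SSZ), mul(SSZ, Z)))
  →3  add(add(mul(Z, SZ), mul(add(SZ, mul(SZ, SSZ)), mul(Z, SZ))), add(add(SZ, SSZ), mul(SSZ, Z)))
  →4  add(add(Z, mul(add(SZ, mul(SZ, SSZ)), mul(Z, SZ))), add(add(SZ, SSZ), mul(SSZ, Z)))
  →5  add(mul(add(SZ, mul(SZ, SSZ)), mul(Z, SZ)), add(add(SZ, SSZ), mul(SSZ, Z)))
  →6  add(mul(S(add(Z, mul(SZ, SSZ))), mul(Z, SZ)), add(add(SZ, SSZ), mul(SSZ, Z)))
  →7  add(add(mul(Z, SZ), mul(add(Z, mul(SZ, SSZ)), mul(Z, SZ))), add(add(SZ, SSZ), mul(SSZ, Z)))
  →8  add(add(Z, mul(add(Z, mul(SZ, SSZ)), mul(Z, SZ))), add(add(SZ, SSZ), mul(SSZ, Z)))
  →9  add(mul(add(Z, mul(SZ, SSZ)), mul(Z, SZ)), add(add(SZ, SSZ), mul(SSZ, Z)))
  →10  add(mul(mul(SZ, SSZ), mul(Z, SZ)), add(add(SZ, SSZ), mul(SSZ, Z)))
  →11  add(mul(add(SSZ, mul(Z, SSZ)), mul(Z, SZ)), add(add(SZ, SSZ), mul(SSZ, Z)))
  →12  add(mul(S(add(SZ, mul(Z, SSZ))), mul(Z, SZ)), add(add(SZ, SSZ), mul(SSZ, Z)))
  →13  add(add(mul(Z, SZ), mul(add(SZ, mul(Z, SSZ)), mul(Z, SZ))), add(add(SZ, SSZ), mul(SSZ, Z)))
  →14  add(add(Z, mul(add(SZ, mul(Z, SSZ)), mul(Z, SZ))), add(add(SZ, SSZ), mul(SSZ, Z)))
  →15  add(mul(add(SZ, mul(Z, SSZ)), mul(Z, SZ)), add(add(SZ, SSZ), mul(SSZ, Z)))
  →16  add(mul(S(add(Z, mul(Z, SSZ))), mul(Z, SZ)), add(add(SZ, SSZ), mul(SSZ, Z)))
  →17  add(add(mul(Z, SZ), mul(add(Z, mul(Z, SSZ)), mul(Z, SZ))), add(add(SZ, SSZ), mul(SSZ, Z)))
  →18  add(add(Z, mul(add(Z, mul(Z, SSZ)), mul(Z, SZ))), add(add(SZ, SSZ), mul(SSZ, Z)))
  →19  add(mul(add(Z, mul(Z, SSZ)), mul(Z, SZ)), add(add(SZ, SSZ), mul(SSZ, Z)))
  →20  add(mul(mul(Z, SSZ), mul(Z, SZ)), add(add(SZ, SSZ), mul(SSZ, Z)))
  →21  add(mul(Z, mul(Z, SZ)), add(add(SZ, SSZ), mul(SSZ, Z)))
  →22  add(Z, add(add(SZ, SSZ), mul(SSZ, Z)))
  →23  add(add(SZ, SSZ), mul(SSZ, Z))
  →24  add(S(add(Z, SSZ)), mul(SSZ, Z))
  →25  S(add(add(Z, SSZ), mul(SSZ, Z)))
  →26  S(add(SSZ, mul(SSZ, Z)))
  →27  S(S(add(SZ, mul(SSZ, Z))))
  →28  S(S(S(add(Z, mul(SSZ, Z)))))
  →29  S(S(S(mul(SSZ, Z))))
  →30  S(S(S(add(Z, mul(SZ, Z)))))
  →31  S(S(S(mul(SZ, Z))))
  →32  S(S(S(add(Z, mul(Z, Z)))))
  →33  S(S(S(mul(Z, Z))))
  →34  SSSZ

Term B:
  start: add(mul(SZ, SZ), add(SSSZ, Z))
  →1  add(add(SZ, mul(Z, SZ)), add(SSSZ, Z))
  →2  add(S(add(Z, mul(Z, SZ))), add(SSSZ, Z))
  →3  S(add(add(Z, mul(Z, SZ)), add(SSSZ, Z)))
  →4  S(add(mul(Z, SZ), add(SSSZ, Z)))
  →5  S(add(Z, add(SSSZ, Z)))
  →6  S(add(SSSZ, Z))
  →7  S(S(add(SSZ, Z)))
  →8  S(S(S(add(SZ, Z))))
  →9  S(S(S(S(add(Z, Z)))))
  →10  S^4(Z)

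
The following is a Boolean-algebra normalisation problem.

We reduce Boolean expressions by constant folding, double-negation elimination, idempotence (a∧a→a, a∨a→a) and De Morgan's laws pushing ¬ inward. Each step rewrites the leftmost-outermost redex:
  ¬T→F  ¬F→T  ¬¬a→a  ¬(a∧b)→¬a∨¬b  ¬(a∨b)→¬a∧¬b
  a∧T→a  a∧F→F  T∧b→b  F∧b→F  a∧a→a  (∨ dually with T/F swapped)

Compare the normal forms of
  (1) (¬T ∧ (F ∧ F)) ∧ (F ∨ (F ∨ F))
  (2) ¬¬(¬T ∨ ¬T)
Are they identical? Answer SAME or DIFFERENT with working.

Answer: SAME — A ⇓ F, B ⇓ F

Reduction:
Term A:
  start: (¬T ∧ (F ∧ F)) ∧ (F ∨ (F ∨ F))
  →1  (F ∧ (F ∧ F)) ∧ (F ∨ (F ∨ F))
  →2  F ∧ (F ∨ (F ∨ F))
  →3  F

Term B:
  start: ¬¬(¬T ∨ ¬T)
  →1  ¬T ∨ ¬T
  →2  ¬T
  →3  F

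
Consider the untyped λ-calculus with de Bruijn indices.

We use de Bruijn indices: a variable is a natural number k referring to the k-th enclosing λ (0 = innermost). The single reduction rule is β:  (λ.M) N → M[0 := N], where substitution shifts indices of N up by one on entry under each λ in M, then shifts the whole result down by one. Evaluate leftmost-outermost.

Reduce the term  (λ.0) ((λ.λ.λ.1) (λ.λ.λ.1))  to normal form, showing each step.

Answer: normal form = λ.λ.1  (in 2 steps)

Working:
  start: (λ.0) ((λ.λ.λ.1) (λ.λ.λ.1))
  step 1: (λ.λ.λ.1) (λ.λ.λ.1)
  step 2: λ.λ.1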